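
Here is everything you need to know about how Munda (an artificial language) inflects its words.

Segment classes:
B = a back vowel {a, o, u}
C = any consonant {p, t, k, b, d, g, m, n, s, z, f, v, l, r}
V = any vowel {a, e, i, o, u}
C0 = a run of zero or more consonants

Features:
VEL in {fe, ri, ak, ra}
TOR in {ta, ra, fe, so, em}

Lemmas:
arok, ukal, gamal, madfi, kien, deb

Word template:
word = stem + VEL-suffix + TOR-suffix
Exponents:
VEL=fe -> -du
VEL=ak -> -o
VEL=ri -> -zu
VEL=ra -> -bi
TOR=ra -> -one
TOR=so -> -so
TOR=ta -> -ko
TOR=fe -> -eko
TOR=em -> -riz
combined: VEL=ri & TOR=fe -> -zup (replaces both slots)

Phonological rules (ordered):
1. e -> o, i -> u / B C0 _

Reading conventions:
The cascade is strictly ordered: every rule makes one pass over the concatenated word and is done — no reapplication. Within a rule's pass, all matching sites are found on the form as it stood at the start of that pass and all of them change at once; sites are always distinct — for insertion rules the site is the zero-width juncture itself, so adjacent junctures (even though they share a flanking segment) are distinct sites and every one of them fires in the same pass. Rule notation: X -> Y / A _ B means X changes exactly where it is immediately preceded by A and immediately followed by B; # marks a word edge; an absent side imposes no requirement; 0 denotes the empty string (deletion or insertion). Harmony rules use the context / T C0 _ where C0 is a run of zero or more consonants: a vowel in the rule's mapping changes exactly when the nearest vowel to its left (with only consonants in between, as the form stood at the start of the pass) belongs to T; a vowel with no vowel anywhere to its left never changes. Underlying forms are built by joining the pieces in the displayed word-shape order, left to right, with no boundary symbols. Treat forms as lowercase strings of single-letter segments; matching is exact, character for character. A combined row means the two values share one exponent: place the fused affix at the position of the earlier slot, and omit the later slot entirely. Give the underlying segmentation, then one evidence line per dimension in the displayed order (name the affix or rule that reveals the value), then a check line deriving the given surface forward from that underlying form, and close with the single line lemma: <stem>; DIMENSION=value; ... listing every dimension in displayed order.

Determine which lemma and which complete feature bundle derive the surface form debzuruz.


underlying: deb-zu-riz
VEL=ri - signalled by the affix -zu
TOR=em - signalled by the affix -riz
check: debzuriz -> debzuruz
lemma: deb; VEL=ri; TOR=em


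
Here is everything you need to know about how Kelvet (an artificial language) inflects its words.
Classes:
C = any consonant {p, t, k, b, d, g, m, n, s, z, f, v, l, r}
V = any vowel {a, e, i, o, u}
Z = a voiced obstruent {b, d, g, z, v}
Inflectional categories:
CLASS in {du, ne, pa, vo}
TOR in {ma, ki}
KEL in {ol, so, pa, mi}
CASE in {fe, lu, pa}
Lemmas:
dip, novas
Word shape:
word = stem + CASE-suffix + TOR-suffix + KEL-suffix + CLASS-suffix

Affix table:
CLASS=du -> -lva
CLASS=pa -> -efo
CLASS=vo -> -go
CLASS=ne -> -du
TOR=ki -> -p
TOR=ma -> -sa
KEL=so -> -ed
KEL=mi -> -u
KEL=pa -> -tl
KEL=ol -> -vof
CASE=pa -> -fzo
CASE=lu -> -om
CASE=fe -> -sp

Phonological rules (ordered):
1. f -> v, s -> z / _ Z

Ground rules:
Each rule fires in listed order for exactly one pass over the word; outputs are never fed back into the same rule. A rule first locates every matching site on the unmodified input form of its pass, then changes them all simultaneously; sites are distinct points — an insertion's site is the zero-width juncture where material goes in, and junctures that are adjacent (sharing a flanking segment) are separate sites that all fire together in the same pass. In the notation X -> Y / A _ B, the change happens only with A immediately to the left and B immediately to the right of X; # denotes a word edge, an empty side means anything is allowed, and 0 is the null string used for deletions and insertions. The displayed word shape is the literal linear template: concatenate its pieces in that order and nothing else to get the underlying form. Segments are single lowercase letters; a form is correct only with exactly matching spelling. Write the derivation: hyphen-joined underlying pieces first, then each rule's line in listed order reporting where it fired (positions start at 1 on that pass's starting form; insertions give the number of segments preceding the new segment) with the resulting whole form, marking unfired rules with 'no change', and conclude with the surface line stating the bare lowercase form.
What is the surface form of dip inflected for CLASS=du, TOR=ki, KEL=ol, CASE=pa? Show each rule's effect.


underlying: dip-fzo-p-vof-lva
1. f -> v, s -> z / _ Z: fires at position(s) 4: dipvzopvoflva
surface: dipvzopvoflva


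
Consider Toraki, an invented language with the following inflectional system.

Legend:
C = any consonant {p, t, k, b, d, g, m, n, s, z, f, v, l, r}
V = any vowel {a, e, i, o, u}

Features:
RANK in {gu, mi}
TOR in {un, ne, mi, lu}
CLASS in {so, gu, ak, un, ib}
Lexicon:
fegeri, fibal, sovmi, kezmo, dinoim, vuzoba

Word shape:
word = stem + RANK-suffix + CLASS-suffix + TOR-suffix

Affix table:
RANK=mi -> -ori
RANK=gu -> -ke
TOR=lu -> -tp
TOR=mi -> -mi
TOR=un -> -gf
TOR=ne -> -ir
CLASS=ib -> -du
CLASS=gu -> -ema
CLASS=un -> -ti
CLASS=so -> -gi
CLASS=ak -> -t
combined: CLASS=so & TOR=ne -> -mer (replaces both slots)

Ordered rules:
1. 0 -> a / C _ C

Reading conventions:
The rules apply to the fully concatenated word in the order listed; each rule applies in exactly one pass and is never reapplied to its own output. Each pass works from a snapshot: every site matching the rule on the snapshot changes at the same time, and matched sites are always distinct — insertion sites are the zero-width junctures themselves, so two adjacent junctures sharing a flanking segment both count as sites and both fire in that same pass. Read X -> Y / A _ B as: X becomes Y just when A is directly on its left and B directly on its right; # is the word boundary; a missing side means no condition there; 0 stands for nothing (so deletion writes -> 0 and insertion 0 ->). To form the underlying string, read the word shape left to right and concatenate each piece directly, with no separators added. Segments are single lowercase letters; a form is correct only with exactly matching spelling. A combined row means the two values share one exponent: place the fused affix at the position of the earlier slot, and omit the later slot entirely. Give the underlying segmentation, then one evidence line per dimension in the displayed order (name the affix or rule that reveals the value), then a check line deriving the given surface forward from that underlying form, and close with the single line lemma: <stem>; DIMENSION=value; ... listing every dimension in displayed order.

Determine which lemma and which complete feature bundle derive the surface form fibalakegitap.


underlying: fibal-ke-gi-tp
RANK=gu - signalled by the affix -ke
TOR=lu - signalled by the affix -tp
CLASS=so - signalled by the affix -gi
check: fibalkegitp -> fibalakegitap
lemma: fibal; RANK=gu; TOR=lu; CLASS=so


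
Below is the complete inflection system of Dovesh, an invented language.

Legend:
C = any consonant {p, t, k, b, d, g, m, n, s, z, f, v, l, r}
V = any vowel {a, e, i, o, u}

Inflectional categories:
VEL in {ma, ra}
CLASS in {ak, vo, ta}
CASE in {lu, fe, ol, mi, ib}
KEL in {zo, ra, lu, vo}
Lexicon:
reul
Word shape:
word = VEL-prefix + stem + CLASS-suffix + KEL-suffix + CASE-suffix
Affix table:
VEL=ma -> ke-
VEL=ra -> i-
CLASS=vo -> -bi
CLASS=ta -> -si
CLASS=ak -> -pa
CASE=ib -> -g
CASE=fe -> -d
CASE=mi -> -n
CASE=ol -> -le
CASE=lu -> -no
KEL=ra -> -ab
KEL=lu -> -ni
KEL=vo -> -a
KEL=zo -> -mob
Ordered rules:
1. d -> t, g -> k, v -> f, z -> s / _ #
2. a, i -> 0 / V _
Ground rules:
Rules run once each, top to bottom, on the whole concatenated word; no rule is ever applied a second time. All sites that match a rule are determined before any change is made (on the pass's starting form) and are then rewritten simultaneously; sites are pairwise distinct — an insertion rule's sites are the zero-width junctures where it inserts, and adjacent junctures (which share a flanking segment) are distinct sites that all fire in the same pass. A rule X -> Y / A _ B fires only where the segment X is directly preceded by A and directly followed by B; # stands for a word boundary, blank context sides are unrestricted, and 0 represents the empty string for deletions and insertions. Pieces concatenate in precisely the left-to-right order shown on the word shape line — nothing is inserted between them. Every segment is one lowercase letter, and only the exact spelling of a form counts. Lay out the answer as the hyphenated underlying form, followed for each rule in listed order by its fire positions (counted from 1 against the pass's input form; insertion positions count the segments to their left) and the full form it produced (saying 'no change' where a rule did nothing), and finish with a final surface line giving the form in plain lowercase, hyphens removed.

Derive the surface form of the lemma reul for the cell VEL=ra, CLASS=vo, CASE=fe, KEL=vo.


underlying: i-reul-bi-a-d
1. d -> t, g -> k, v -> f, z -> s / _ #: fires at position(s) 9: ireulbiat
2. a, i -> 0 / V _: fires at position(s) 8: ireulbit
surface: ireulbit


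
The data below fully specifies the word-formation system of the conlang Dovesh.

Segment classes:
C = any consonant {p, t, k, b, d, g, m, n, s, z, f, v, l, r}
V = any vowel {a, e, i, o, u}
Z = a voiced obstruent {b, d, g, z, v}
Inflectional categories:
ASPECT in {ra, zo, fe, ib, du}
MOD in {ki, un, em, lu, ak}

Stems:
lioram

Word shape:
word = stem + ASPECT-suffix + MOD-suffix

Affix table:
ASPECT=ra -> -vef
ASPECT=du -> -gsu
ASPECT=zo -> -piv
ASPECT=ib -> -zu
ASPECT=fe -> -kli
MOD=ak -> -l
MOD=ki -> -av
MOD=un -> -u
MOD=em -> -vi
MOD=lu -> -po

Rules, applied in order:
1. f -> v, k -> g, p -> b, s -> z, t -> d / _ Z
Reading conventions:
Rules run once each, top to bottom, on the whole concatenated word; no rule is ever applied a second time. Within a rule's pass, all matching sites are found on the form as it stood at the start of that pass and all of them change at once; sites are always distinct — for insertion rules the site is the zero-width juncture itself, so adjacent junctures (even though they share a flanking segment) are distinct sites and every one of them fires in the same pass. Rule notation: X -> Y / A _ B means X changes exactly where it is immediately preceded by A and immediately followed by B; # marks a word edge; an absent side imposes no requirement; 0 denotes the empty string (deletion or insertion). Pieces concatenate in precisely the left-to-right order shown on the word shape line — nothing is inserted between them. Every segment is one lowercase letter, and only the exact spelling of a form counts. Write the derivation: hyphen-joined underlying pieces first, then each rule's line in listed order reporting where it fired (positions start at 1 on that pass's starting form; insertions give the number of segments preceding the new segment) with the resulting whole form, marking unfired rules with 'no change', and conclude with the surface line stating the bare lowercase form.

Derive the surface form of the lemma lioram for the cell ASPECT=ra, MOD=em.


underlying: lioram-vef-vi
1. f -> v, k -> g, p -> b, s -> z, t -> d / _ Z: fires at position(s) 9: lioramvevvi
surface: lioramvevvi


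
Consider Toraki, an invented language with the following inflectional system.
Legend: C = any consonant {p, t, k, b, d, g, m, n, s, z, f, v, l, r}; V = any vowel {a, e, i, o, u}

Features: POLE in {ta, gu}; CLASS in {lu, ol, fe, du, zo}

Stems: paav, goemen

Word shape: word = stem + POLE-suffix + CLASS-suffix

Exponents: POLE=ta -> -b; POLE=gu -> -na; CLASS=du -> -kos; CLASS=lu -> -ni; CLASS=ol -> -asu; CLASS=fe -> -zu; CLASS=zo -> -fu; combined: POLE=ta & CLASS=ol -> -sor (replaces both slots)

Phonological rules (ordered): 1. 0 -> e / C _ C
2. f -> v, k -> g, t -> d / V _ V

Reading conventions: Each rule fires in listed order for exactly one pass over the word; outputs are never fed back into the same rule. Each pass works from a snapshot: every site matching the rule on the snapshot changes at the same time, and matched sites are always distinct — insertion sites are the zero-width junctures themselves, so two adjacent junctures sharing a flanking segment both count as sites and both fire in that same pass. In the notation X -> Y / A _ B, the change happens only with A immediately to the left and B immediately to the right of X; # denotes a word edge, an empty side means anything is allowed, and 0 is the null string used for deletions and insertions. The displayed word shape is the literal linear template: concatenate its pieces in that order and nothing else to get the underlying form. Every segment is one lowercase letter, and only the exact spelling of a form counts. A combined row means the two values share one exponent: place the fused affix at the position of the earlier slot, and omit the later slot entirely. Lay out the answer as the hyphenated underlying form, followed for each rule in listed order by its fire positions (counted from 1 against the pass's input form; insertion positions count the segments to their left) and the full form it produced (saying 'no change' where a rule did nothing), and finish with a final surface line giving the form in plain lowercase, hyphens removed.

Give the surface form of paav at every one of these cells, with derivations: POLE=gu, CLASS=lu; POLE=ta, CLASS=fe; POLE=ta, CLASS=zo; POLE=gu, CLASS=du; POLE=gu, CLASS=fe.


cell POLE=gu, CLASS=lu:
underlying: paav-na-ni
1. 0 -> e / C _ C: inserts after position(s) 4: paavenani
2. f -> v, k -> g, t -> d / V _ V: no change
surface: paavenani

cell POLE=ta, CLASS=fe:
underlying: paav-b-zu
1. 0 -> e / C _ C: inserts after position(s) 4, 5: paavebezu
2. f -> v, k -> g, t -> d / V _ V: no change
surface: paavebezu

cell POLE=ta, CLASS=zo:
underlying: paav-b-fu
1. 0 -> e / C _ C: inserts after position(s) 4, 5: paavebefu
2. f -> v, k -> g, t -> d / V _ V: fires at position(s) 8: paavebevu
surface: paavebevu

cell POLE=gu, CLASS=du:
underlying: paav-na-kos
1. 0 -> e / C _ C: inserts after position(s) 4: paavenakos
2. f -> v, k -> g, t -> d / V _ V: fires at position(s) 8: paavenagos
surface: paavenagos

cell POLE=gu, CLASS=fe:
underlying: paav-na-zu
1. 0 -> e / C _ C: inserts after position(s) 4: paavenazu
2. f -> v, k -> g, t -> d / V _ V: no change
surface: paavenazu


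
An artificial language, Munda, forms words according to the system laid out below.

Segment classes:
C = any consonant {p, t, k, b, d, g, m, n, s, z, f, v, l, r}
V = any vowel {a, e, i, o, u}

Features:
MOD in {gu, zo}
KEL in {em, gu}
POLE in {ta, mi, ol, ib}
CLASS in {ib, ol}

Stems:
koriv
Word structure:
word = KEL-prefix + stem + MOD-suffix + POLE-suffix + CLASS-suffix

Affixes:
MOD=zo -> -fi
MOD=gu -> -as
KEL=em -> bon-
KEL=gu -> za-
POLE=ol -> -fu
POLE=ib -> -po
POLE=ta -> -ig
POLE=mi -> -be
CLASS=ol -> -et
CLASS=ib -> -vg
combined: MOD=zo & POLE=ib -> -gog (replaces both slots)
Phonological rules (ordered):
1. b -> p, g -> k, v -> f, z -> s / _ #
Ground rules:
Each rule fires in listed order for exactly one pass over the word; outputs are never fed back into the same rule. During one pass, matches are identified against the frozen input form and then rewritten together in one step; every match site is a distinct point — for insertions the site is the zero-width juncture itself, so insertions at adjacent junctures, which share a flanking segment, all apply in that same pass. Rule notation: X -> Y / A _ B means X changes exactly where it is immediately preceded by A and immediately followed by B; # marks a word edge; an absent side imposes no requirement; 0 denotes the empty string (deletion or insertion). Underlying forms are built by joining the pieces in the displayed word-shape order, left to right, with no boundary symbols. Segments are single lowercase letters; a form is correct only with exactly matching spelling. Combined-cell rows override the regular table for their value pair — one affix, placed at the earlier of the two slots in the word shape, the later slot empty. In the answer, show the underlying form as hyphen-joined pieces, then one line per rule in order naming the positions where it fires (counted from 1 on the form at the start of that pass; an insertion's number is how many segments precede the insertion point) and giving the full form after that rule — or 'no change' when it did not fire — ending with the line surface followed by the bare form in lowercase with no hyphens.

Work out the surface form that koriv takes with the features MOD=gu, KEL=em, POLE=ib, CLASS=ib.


underlying: bon-koriv-as-po-vg
1. b -> p, g -> k, v -> f, z -> s / _ #: fires at position(s) 14: bonkorivaspovk
surface: bonkorivaspovk


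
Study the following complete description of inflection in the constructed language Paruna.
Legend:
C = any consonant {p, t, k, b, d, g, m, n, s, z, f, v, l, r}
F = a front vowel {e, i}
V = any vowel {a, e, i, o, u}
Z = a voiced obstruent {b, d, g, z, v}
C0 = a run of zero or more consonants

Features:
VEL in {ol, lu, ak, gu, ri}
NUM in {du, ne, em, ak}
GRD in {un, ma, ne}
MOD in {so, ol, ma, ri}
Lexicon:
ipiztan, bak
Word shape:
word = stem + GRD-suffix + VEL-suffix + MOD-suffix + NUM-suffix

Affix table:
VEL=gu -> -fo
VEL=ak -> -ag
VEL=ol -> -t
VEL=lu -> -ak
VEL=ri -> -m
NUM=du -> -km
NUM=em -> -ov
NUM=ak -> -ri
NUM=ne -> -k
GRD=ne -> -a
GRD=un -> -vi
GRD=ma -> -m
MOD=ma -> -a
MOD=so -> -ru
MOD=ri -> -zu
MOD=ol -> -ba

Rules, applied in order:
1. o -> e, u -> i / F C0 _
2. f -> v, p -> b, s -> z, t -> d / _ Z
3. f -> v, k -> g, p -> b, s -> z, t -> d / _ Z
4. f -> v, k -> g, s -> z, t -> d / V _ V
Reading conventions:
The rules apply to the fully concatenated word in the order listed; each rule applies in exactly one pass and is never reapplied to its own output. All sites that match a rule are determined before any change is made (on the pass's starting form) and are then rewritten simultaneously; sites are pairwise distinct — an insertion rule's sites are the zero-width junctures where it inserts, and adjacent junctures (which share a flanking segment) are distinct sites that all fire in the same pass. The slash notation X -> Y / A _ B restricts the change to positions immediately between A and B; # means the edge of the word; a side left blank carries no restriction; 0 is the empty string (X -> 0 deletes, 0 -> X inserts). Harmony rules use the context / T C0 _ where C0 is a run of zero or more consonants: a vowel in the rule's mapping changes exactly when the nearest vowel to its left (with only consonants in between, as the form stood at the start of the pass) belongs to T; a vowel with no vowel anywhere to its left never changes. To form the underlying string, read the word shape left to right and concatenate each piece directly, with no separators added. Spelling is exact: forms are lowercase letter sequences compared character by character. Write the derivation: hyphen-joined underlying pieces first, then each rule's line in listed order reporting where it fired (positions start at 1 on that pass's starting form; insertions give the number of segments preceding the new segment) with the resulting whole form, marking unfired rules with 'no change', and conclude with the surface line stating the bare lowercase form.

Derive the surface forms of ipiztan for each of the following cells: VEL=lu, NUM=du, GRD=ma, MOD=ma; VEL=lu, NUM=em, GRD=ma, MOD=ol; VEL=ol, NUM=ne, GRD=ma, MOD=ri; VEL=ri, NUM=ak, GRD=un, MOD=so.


cell VEL=lu, NUM=du, GRD=ma, MOD=ma:
underlying: ipiztan-m-ak-a-km
1. o -> e, u -> i / F C0 _: no change
2. f -> v, p -> b, s -> z, t -> d / _ Z: no change
3. f -> v, k -> g, p -> b, s -> z, t -> d / _ Z: no change
4. f -> v, k -> g, s -> z, t -> d / V _ V: fires at position(s) 10: ipiztanmagakm
surface: ipiztanmagakm

cell VEL=lu, NUM=em, GRD=ma, MOD=ol:
underlying: ipiztan-m-ak-ba-ov
1. o -> e, u -> i / F C0 _: no change
2. f -> v, p -> b, s -> z, t -> d / _ Z: no change
3. f -> v, k -> g, p -> b, s -> z, t -> d / _ Z: fires at position(s) 10: ipiztanmagbaov
4. f -> v, k -> g, s -> z, t -> d / V _ V: no change
surface: ipiztanmagbaov

cell VEL=ol, NUM=ne, GRD=ma, MOD=ri:
underlying: ipiztan-m-t-zu-k
1. o -> e, u -> i / F C0 _: no change
2. f -> v, p -> b, s -> z, t -> d / _ Z: fires at position(s) 9: ipiztanmdzuk
3. f -> v, k -> g, p -> b, s -> z, t -> d / _ Z: no change
4. f -> v, k -> g, s -> z, t -> d / V _ V: no change
surface: ipiztanmdzuk

cell VEL=ri, NUM=ak, GRD=un, MOD=so:
underlying: ipiztan-vi-m-ru-ri
1. o -> e, u -> i / F C0 _: fires at position(s) 12: ipiztanvimriri
2. f -> v, p -> b, s -> z, t -> d / _ Z: no change
3. f -> v, k -> g, p -> b, s -> z, t -> d / _ Z: no change
4. f -> v, k -> g, s -> z, t -> d / V _ V: no change
surface: ipiztanvimriri


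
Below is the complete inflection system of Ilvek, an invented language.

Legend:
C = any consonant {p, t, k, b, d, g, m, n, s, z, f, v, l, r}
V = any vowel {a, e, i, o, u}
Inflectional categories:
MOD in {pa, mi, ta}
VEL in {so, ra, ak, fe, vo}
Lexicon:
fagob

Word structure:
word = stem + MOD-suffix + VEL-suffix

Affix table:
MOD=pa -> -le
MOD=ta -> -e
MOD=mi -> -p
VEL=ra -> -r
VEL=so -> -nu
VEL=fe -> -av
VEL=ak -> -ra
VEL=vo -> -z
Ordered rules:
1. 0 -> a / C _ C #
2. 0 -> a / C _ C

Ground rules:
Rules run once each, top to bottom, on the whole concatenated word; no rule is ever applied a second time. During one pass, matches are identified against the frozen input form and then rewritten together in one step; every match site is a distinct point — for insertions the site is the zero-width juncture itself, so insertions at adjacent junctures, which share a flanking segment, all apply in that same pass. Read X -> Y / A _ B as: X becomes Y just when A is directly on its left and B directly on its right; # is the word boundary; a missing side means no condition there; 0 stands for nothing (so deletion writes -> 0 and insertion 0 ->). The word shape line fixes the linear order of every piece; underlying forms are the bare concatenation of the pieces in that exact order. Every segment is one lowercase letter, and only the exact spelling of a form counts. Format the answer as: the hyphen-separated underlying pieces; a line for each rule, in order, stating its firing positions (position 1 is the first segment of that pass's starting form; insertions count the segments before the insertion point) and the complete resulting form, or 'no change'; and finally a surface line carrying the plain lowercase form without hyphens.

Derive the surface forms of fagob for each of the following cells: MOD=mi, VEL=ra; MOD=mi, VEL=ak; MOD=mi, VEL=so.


cell MOD=mi, VEL=ra:
underlying: fagob-p-r
1. 0 -> a / C _ C #: inserts after position(s) 6: fagobpar
2. 0 -> a / C _ C: inserts after position(s) 5: fagobapar
surface: fagobapar

cell MOD=mi, VEL=ak:
underlying: fagob-p-ra
1. 0 -> a / C _ C #: no change
2. 0 -> a / C _ C: inserts after position(s) 5, 6: fagobapara
surface: fagobapara

cell MOD=mi, VEL=so:
underlying: fagob-p-nu
1. 0 -> a / C _ C #: no change
2. 0 -> a / C _ C: inserts after position(s) 5, 6: fagobapanu
surface: fagobapanu


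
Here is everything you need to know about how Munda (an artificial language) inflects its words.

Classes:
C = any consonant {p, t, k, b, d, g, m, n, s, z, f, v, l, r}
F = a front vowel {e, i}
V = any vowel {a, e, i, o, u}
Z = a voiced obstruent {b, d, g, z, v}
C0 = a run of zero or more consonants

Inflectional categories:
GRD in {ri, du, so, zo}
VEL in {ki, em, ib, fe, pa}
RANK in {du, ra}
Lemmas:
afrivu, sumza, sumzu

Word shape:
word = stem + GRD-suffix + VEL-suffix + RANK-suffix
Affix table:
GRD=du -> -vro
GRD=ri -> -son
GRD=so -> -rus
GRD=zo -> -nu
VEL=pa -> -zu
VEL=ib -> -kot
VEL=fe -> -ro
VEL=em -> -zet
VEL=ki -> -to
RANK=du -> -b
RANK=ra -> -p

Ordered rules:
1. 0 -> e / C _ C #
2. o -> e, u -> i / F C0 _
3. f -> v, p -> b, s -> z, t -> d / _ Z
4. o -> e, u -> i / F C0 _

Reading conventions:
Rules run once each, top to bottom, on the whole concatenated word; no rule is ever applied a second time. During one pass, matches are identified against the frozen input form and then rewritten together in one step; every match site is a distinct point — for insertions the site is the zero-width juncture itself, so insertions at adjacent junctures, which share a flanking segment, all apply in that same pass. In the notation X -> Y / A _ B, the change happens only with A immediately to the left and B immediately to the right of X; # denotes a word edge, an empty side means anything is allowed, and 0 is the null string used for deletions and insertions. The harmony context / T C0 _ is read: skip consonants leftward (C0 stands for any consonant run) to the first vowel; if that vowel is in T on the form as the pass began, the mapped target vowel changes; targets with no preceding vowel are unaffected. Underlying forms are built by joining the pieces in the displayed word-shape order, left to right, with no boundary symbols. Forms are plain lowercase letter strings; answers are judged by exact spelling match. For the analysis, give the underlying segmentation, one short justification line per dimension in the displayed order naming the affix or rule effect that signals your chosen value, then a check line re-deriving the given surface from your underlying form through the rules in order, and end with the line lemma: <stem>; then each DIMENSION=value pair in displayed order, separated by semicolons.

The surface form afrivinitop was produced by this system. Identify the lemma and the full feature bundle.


underlying: afrivu-nu-to-p
GRD=zo - signalled by the affix -nu
VEL=ki - signalled by the affix -to
RANK=ra - signalled by the affix -p
check: afrivunutop -> afrivunutop -> afrivinutop -> afrivinutop -> afrivinitop
lemma: afrivu; GRD=zo; VEL=ki; RANK=ra


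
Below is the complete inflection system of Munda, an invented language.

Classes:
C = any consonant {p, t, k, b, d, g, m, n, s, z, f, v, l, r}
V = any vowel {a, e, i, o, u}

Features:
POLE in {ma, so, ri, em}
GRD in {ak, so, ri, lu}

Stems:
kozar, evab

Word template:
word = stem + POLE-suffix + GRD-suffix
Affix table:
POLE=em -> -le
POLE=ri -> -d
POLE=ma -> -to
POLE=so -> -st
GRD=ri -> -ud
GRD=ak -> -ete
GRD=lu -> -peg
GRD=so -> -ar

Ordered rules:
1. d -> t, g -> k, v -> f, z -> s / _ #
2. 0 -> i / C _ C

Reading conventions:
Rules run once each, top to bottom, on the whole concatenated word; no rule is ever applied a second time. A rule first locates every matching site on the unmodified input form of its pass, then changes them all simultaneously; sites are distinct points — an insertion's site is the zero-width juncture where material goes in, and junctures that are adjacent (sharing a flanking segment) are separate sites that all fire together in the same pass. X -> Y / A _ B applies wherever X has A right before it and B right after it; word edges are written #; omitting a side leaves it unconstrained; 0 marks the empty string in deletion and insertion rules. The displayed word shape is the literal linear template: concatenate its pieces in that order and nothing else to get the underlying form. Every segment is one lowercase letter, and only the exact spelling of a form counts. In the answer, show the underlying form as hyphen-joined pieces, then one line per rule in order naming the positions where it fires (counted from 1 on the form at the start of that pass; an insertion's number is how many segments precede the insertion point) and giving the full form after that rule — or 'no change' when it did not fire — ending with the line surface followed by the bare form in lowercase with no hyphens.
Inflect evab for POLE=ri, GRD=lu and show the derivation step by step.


underlying: evab-d-peg
1. d -> t, g -> k, v -> f, z -> s / _ #: fires at position(s) 8: evabdpek
2. 0 -> i / C _ C: inserts after position(s) 4, 5: evabidipek
surface: evabidipek


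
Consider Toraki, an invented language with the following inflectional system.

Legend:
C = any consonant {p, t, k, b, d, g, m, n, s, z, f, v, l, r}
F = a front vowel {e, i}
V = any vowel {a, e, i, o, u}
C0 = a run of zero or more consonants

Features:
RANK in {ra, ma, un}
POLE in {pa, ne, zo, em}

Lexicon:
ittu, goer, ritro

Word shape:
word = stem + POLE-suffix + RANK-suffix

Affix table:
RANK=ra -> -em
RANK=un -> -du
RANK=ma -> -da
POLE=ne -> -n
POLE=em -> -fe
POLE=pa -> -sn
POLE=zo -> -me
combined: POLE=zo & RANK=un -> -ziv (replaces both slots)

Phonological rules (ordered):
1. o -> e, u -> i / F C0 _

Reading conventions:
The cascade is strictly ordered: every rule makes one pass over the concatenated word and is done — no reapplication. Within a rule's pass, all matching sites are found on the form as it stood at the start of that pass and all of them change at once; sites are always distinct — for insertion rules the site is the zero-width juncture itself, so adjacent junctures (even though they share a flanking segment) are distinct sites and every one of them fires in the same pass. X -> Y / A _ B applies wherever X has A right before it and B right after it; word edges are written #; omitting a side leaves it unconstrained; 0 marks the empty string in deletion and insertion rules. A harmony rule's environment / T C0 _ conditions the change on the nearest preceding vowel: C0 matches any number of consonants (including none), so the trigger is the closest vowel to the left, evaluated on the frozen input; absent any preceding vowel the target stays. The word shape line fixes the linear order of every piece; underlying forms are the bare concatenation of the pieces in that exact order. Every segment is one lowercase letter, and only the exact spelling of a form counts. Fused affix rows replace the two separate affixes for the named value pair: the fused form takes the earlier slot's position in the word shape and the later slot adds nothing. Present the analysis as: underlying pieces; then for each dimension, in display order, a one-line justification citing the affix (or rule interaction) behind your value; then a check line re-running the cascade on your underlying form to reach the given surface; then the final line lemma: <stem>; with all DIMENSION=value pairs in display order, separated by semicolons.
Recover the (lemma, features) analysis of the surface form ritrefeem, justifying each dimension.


underlying: ritro-fe-em
RANK=ra - signalled by the affix -em
POLE=em - signalled by the affix -fe
check: ritrofeem -> ritrefeem
lemma: ritro; RANK=ra; POLE=em


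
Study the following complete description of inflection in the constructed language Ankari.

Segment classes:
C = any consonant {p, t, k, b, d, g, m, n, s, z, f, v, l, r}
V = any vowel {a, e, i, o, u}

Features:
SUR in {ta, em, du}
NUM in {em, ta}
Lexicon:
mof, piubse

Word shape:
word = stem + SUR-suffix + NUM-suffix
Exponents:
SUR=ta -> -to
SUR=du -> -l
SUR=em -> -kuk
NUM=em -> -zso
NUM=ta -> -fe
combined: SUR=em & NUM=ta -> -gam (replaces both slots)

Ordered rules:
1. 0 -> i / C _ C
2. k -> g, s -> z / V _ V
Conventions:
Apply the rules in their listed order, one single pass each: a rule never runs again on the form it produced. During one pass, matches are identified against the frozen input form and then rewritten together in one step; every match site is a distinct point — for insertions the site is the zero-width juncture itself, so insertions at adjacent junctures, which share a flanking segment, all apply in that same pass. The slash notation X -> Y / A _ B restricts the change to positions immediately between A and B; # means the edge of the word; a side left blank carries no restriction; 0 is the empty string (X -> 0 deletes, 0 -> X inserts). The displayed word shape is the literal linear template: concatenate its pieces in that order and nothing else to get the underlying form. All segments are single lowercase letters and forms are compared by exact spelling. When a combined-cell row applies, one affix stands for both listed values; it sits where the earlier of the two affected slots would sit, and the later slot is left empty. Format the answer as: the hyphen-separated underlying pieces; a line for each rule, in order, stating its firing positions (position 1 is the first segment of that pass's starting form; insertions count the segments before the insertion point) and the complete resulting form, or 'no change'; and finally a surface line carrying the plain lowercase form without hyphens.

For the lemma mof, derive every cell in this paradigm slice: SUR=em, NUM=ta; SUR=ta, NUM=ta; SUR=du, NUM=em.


cell SUR=em, NUM=ta:
underlying: mof-gam
1. 0 -> i / C _ C: inserts after position(s) 3: mofigam
2. k -> g, s -> z / V _ V: no change
surface: mofigam

cell SUR=ta, NUM=ta:
underlying: mof-to-fe
1. 0 -> i / C _ C: inserts after position(s) 3: mofitofe
2. k -> g, s -> z / V _ V: no change
surface: mofitofe

cell SUR=du, NUM=em:
underlying: mof-l-zso
1. 0 -> i / C _ C: inserts after position(s) 3, 4, 5: mofiliziso
2. k -> g, s -> z / V _ V: fires at position(s) 9: mofilizizo
surface: mofilizizo


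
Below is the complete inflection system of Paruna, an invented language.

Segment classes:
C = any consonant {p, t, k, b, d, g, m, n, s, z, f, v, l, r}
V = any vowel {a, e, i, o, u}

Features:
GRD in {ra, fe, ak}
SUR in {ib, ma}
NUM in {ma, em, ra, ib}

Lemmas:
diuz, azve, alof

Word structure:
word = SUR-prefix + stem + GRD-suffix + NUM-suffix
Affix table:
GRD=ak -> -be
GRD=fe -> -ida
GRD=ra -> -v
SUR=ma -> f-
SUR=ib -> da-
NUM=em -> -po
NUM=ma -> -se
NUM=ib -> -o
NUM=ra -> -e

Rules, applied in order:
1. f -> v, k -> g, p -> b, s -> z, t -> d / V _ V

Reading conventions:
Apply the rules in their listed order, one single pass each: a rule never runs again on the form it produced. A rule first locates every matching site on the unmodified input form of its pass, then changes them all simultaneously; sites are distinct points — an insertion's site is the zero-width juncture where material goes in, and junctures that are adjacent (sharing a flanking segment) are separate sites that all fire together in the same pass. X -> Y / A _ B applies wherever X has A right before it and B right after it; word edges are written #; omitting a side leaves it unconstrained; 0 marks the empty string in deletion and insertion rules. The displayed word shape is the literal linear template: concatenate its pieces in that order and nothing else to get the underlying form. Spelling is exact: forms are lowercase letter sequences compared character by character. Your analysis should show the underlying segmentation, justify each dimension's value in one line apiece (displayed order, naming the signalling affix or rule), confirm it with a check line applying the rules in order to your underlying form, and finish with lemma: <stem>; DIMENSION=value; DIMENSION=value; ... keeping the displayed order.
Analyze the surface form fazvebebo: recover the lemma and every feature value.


underlying: f-azve-be-po
GRD=ak - signalled by the affix -be
SUR=ma - signalled by the affix f-
NUM=em - signalled by the affix -po
check: fazvebepo -> fazvebebo
lemma: azve; GRD=ak; SUR=ma; NUM=em


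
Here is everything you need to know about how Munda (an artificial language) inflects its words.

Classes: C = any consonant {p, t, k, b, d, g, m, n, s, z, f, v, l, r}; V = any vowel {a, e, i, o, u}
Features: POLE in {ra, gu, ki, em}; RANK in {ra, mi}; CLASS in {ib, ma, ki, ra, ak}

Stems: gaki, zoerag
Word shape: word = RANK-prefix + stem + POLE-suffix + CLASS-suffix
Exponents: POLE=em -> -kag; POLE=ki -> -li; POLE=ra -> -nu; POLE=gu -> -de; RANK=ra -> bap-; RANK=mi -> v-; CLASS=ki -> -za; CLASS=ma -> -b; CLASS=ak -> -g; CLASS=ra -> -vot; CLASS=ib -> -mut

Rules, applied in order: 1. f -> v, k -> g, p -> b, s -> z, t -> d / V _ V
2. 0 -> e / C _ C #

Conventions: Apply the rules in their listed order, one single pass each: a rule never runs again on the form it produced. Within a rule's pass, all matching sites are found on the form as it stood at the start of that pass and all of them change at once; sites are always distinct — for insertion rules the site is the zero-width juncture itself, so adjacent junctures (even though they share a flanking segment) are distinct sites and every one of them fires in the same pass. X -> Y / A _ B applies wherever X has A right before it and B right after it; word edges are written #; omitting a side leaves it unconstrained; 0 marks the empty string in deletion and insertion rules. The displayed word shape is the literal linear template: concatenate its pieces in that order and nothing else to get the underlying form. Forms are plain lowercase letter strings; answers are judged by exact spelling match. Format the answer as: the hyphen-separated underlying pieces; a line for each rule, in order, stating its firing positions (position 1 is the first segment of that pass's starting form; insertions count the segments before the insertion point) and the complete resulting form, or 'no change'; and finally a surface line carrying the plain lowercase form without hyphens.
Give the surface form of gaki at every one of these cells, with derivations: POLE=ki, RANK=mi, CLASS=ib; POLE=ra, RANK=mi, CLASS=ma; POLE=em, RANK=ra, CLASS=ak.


cell POLE=ki, RANK=mi, CLASS=ib:
underlying: v-gaki-li-mut
1. f -> v, k -> g, p -> b, s -> z, t -> d / V _ V: fires at position(s) 4: vgagilimut
2. 0 -> e / C _ C #: no change
surface: vgagilimut

cell POLE=ra, RANK=mi, CLASS=ma:
underlying: v-gaki-nu-b
1. f -> v, k -> g, p -> b, s -> z, t -> d / V _ V: fires at position(s) 4: vgaginub
2. 0 -> e / C _ C #: no change
surface: vgaginub

cell POLE=em, RANK=ra, CLASS=ak:
underlying: bap-gaki-kag-g
1. f -> v, k -> g, p -> b, s -> z, t -> d / V _ V: fires at position(s) 6, 8: bapgagigagg
2. 0 -> e / C _ C #: inserts after position(s) 10: bapgagigageg
surface: bapgagigageg


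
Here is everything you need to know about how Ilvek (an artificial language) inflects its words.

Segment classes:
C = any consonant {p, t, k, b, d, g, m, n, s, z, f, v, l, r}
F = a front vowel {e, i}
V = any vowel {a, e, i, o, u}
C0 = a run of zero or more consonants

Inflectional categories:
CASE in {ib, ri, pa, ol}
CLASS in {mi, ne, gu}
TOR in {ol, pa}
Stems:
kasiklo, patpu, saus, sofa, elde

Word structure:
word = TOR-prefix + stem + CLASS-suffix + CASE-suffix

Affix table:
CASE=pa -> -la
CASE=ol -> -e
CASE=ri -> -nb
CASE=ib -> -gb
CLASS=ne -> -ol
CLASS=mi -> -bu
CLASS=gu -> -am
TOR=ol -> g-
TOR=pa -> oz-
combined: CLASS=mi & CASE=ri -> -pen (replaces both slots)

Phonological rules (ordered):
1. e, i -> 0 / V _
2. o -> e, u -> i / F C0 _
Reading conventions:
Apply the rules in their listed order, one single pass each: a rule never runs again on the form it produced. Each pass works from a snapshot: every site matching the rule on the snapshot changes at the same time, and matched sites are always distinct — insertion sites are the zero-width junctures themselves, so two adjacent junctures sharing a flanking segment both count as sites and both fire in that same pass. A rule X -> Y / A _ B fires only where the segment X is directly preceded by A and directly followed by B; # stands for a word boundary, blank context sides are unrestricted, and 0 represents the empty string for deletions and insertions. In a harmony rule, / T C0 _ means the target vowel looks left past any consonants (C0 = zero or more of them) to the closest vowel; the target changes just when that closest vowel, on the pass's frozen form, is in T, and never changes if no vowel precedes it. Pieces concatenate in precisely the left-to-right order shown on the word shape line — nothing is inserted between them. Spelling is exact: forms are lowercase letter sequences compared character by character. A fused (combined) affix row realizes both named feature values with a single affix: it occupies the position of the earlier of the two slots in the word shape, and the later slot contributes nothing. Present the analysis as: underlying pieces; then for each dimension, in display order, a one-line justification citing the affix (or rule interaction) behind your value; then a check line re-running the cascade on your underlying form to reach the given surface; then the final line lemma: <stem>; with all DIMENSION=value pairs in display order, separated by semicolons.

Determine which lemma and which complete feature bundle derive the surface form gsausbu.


underlying: g-saus-bu-e
CASE=ol - signalled by the affix -e
CLASS=mi - signalled by the affix -bu
TOR=ol - signalled by the affix g-
check: gsausbue -> gsausbu -> gsausbu
lemma: saus; CASE=ol; CLASS=mi; TOR=ol
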